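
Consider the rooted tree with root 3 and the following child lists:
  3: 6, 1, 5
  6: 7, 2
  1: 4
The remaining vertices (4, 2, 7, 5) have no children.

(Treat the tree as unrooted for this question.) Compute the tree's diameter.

4

BFS from 4 reaches 7 last, at distance 4; BFS from 7 confirms no node is farther.
Path: 4 - 1 - 3 - 6 - 7.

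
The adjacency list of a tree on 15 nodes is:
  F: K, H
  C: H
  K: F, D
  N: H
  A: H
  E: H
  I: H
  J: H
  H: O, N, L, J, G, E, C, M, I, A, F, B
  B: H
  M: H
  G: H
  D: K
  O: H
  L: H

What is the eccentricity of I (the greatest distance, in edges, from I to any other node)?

Distances from I peak at 4, attained at D.
I–H–F–K–D

4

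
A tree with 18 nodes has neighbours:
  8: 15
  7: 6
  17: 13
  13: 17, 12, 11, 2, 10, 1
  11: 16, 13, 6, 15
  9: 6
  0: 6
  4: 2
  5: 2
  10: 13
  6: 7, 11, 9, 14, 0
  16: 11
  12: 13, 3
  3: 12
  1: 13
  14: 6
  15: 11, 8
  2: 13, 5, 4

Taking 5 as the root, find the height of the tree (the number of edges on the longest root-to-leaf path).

5

8 sits deepest: 5–2–13–11–15–8 — 5 edges from the root.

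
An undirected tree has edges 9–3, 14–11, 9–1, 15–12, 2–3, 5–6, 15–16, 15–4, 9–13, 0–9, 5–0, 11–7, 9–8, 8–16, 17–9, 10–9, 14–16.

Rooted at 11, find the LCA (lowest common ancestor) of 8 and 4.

16

Path 8→root: 8 16 14 11; path 4→root: 4 15 16 14 11.
First common node: 16.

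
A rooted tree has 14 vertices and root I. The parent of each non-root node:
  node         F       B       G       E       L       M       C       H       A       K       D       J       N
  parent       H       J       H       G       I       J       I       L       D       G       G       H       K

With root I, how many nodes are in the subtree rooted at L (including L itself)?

12

Descendants of L (including itself): L, H, J, G, F, B, M, D, K, E, A, N. That's 12.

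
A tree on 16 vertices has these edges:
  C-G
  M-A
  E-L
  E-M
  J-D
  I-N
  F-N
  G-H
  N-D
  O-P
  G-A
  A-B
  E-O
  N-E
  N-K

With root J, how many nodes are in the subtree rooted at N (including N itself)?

14

N's subtree: {N, E, F, I, K, M, L, O, A, P, G, B, C, H}, size 14.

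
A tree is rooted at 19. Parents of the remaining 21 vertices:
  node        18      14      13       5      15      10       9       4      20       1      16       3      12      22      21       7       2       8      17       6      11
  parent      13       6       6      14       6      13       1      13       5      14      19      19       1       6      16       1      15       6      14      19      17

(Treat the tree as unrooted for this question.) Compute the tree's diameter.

Starting from 12, a farthest node is 21 at distance 6.
One longest path: 12–1–14–6–19–16–21.
So the diameter is 6.

6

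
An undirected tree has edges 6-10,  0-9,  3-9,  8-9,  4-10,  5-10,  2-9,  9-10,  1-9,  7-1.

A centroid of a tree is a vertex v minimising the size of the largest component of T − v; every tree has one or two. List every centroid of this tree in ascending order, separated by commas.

9

Delete 9: the remaining components have sizes 4, 2, 1, 1, 1, 1. Max 4 ≤ 5, so 9 is a centroid.
No neighbour of 9 does as well, so 9 is the unique centroid.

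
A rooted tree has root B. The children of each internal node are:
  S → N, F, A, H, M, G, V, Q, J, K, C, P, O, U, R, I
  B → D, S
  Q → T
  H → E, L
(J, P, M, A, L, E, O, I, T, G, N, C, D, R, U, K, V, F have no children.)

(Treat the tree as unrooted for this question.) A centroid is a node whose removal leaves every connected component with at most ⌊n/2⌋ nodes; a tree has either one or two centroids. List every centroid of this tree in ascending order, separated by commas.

S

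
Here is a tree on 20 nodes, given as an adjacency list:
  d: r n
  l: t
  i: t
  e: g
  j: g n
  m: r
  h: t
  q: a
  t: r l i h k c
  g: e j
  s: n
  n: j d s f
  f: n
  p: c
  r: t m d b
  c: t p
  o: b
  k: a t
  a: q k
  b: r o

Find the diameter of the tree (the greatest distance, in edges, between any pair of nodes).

9

Starting from e, a farthest node is q at distance 9.
One longest path: e – g – j – n – d – r – t – k – a – q.
So the diameter is 9.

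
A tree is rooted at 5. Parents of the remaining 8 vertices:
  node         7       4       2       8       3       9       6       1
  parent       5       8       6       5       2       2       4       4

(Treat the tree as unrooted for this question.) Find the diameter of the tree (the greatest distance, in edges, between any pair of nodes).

6

Starting from 7, a farthest node is 9 at distance 6.
One longest path: 7 - 5 - 8 - 4 - 6 - 2 - 9.
So the diameter is 6.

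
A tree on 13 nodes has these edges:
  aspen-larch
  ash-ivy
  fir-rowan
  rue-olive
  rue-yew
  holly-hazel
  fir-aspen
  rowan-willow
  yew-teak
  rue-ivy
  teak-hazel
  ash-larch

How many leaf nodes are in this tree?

Exactly 3 nodes have a single neighbour: holly, olive, willow.

3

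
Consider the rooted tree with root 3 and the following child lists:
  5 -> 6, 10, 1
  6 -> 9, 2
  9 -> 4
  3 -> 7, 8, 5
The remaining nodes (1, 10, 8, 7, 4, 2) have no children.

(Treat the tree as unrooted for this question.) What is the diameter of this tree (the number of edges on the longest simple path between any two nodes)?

5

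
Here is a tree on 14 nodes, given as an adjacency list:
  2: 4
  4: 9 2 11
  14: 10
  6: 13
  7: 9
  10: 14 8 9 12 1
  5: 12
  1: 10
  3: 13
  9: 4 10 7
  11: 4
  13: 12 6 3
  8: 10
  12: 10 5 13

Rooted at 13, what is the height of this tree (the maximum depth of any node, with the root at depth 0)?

5

2 sits deepest: 13–12–10–9–4–2 — 5 edges from the root.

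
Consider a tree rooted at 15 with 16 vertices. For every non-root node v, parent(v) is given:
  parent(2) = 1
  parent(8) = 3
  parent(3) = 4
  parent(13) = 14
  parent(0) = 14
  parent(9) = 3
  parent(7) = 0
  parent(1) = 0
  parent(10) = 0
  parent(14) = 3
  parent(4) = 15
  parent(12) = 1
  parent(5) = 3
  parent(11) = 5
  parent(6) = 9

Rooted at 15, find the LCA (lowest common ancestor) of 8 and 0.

3

Ancestors of 8 (toward the root): 8, 3, 4, 15.
Ancestors of 0: 0, 14, 3, 4, 15.
The deepest node appearing in both lists is 3.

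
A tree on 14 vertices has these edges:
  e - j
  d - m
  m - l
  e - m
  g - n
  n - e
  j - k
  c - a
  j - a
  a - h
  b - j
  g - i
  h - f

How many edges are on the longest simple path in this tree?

7

Starting from i, a farthest node is f at distance 7.
One longest path: i – g – n – e – j – a – h – f.
So the diameter is 7.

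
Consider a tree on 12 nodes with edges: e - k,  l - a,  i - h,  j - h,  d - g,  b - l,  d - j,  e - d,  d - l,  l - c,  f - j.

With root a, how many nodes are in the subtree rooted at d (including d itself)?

8

The subtree rooted at d contains: d, j, e, g, f, h, k, i — 8 nodes.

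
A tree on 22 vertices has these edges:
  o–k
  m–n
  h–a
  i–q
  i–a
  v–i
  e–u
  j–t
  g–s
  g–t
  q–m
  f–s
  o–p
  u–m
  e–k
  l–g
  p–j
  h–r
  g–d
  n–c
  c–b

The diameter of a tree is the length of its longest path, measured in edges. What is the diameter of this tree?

BFS from f reaches r last, at distance 15; BFS from r confirms no node is farther.
Path: f-s-g-t-j-p-o-k-e-u-m-q-i-a-h-r.

15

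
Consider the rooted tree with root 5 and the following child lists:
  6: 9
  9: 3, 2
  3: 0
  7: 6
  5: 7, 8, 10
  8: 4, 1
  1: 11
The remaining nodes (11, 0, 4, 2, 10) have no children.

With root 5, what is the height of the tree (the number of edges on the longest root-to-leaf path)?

5

The longest root-to-leaf path is 5 → 7 → 6 → 9 → 3 → 0 (5 edges).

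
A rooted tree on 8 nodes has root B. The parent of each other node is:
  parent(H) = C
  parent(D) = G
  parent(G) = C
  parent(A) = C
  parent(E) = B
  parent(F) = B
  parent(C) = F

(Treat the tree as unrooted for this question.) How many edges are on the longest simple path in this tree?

5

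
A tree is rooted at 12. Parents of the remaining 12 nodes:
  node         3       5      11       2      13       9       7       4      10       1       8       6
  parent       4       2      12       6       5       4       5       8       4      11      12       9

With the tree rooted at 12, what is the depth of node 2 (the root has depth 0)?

Climbing from 2 to the root: 2–6–9–4–8–12. That's 5 steps.

5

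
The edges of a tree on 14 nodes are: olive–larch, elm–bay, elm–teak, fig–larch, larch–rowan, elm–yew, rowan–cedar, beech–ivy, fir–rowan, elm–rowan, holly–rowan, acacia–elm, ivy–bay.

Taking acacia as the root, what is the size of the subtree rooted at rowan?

7

The subtree rooted at rowan contains: rowan, larch, fir, cedar, holly, olive, fig — 7 nodes.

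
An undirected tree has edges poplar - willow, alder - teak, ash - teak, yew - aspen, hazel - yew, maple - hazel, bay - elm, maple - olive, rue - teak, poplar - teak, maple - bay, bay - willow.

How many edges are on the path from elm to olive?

3

The path is elm – bay – maple – olive, which has 3 edges.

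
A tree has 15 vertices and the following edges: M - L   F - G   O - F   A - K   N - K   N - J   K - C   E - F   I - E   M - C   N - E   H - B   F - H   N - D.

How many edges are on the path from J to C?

3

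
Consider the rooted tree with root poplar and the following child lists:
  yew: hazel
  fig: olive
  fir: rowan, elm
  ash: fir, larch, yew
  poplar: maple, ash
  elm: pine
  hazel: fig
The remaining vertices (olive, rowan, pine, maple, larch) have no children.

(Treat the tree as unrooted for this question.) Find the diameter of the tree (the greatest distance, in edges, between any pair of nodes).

7

BFS from olive reaches pine last, at distance 7; BFS from pine confirms no node is farther.
Path: olive – fig – hazel – yew – ash – fir – elm – pine.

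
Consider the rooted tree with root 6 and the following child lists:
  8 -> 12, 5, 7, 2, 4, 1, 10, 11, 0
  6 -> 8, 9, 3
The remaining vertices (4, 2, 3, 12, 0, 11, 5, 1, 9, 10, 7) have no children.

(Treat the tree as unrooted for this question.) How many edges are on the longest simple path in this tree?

A longest path is 9–6–8–10, with 3 edges.

3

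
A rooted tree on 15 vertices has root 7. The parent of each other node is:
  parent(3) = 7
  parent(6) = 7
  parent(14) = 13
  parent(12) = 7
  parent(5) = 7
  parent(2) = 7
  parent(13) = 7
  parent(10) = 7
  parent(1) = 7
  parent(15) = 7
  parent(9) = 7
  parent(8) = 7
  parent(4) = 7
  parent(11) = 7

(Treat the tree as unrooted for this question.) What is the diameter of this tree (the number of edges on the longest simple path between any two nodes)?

3

A longest path is 14-13-7-10, with 3 edges.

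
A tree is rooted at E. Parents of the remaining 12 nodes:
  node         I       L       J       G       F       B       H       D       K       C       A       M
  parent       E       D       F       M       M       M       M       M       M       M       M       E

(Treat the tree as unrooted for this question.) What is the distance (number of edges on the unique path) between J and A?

Walking from J: J–F–M–A. Length 3.

3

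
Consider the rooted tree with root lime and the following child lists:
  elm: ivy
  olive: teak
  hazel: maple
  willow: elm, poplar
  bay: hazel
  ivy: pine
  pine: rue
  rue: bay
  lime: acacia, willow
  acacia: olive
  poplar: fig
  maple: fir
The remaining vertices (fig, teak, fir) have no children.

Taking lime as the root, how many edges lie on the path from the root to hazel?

7

Path from lime to hazel: lime → willow → elm → ivy → pine → rue → bay → hazel, which has 7 edges.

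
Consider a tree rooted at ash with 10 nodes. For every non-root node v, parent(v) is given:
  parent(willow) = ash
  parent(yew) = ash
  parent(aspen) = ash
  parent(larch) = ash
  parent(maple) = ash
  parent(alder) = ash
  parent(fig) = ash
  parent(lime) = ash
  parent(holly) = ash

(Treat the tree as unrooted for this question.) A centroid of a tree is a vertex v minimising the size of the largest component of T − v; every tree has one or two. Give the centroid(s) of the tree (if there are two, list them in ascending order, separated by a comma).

Delete ash: the remaining components have sizes 1, 1, 1, 1, 1, 1, 1, 1, 1. Max 1 ≤ 5, so ash is a centroid.
No neighbour of ash does as well, so ash is the unique centroid.

ash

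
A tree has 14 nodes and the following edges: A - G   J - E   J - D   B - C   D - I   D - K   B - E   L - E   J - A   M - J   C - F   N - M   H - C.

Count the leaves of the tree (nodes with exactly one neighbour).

7

Exactly 7 nodes have a single neighbour: F, G, H, I, K, L, N.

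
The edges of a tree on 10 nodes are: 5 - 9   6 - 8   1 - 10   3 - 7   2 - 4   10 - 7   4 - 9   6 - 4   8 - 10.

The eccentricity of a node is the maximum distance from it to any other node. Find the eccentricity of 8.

4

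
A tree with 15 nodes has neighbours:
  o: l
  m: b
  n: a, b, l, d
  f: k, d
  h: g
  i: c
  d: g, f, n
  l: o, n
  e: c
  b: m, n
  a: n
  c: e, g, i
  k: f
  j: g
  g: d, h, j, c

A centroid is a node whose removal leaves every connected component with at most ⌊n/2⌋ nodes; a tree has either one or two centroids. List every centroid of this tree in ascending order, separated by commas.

d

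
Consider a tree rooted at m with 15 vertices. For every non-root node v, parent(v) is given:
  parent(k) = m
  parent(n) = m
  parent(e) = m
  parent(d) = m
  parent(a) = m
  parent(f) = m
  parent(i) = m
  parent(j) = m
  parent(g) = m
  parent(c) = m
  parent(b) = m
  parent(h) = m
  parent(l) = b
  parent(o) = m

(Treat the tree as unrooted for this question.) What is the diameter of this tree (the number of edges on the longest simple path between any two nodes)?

3

Starting from l, a farthest node is i at distance 3.
One longest path: l–b–m–i.
So the diameter is 3.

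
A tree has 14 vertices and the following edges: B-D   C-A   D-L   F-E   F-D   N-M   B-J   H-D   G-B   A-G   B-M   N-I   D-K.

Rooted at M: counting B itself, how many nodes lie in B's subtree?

The subtree rooted at B contains: B, G, J, D, A, K, F, H, L, C, E — 11 nodes.

11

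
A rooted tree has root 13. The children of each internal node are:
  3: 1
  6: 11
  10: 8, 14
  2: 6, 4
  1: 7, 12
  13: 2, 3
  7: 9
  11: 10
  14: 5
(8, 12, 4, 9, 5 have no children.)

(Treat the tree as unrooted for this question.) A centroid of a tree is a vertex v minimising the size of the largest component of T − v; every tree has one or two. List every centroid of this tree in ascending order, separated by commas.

If 2 is removed the pieces have sizes 6, 6, 1, all ≤ ⌊14/2⌋ = 7.
Every other node leaves some component of size > 7, so the centroid is unique.

2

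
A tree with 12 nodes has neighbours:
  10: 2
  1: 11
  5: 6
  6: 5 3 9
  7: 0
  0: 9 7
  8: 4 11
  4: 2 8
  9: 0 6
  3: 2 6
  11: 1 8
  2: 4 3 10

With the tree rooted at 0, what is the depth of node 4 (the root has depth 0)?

5

0 – 9 – 6 – 3 – 2 – 4 — 5 edges.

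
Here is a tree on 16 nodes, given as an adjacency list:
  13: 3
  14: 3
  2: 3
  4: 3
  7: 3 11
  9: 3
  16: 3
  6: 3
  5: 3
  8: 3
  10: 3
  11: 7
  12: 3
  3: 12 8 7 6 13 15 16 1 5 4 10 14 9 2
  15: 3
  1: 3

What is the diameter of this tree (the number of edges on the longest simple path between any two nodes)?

Starting from 11, a farthest node is 13 at distance 3.
One longest path: 11–7–3–13.
So the diameter is 3.

3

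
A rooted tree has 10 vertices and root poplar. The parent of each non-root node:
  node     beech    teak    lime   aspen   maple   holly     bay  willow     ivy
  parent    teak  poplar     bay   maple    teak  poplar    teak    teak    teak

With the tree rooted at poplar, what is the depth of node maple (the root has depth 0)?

2

poplar – teak – maple — 2 edges.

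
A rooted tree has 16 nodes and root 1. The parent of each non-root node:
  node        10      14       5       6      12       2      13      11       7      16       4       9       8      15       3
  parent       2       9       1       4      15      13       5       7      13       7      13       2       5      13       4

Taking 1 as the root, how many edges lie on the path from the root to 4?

1 – 5 – 13 – 4 — 3 edges.

3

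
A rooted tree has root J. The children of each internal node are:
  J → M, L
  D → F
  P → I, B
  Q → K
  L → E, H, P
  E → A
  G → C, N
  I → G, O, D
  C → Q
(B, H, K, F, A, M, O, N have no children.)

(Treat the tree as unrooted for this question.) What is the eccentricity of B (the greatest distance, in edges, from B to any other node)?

A farthest node from B is K.
The path B – P – I – G – C – Q – K has 6 edges.

6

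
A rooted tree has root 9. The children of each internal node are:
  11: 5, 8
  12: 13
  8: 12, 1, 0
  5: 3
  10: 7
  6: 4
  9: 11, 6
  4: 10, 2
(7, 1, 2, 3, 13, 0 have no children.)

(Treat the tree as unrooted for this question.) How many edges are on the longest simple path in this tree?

8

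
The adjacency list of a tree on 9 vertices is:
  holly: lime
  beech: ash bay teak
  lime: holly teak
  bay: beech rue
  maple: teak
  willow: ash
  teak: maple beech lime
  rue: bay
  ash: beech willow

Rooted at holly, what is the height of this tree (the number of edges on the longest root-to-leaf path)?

5

The longest root-to-leaf path is holly → lime → teak → beech → bay → rue (5 edges).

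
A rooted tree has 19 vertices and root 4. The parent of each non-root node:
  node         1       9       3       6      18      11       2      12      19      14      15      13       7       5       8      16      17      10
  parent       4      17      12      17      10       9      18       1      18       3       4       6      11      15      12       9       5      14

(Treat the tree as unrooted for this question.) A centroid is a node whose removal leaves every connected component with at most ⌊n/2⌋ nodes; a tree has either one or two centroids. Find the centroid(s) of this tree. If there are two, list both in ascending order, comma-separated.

4

If 4 is removed the pieces have sizes 9, 9, all ≤ ⌊19/2⌋ = 9.
No neighbour of 4 does as well, so 4 is the unique centroid.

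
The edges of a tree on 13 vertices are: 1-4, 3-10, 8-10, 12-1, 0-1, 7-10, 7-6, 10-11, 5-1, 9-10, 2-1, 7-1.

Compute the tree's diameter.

A longest path is 8–10–7–1–2, with 4 edges.

4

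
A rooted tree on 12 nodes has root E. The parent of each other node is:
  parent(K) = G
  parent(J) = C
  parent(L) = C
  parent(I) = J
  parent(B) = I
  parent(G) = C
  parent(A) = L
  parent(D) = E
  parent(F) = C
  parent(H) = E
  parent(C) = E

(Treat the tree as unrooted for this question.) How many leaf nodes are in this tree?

6

Exactly 6 nodes have a single neighbour: A, B, D, F, H, K.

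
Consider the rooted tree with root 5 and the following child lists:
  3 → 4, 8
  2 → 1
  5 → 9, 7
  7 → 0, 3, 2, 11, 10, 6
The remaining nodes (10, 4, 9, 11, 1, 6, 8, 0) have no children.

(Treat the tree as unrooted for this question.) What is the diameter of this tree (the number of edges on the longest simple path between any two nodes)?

4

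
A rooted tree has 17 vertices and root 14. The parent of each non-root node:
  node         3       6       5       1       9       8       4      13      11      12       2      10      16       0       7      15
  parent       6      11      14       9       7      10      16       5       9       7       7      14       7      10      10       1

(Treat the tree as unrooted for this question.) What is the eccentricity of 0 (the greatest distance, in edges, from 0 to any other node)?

6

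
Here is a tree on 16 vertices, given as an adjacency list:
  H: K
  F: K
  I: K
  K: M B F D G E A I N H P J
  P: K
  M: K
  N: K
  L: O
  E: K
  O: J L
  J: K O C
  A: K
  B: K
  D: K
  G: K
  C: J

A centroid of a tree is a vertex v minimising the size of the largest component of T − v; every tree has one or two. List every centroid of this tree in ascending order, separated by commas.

K

Delete K: the remaining components have sizes 4, 1, 1, 1, 1, 1, 1, 1, 1, 1, 1, 1. Max 4 ≤ 8, so K is a centroid.
No neighbour of K does as well, so K is the unique centroid.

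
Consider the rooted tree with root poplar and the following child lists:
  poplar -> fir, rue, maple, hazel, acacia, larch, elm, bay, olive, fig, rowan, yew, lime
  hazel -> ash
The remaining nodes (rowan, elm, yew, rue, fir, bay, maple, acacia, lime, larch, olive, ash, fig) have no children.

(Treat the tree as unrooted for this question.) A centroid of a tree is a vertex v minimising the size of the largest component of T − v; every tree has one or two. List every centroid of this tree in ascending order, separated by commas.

Removing poplar splits the tree into components of sizes 2, 1, 1, 1, 1, 1, 1, 1, 1, 1, 1, 1, 1; the largest is 2 ≤ ⌊15/2⌋ = 7.
No neighbour of poplar does as well, so poplar is the unique centroid.

poplar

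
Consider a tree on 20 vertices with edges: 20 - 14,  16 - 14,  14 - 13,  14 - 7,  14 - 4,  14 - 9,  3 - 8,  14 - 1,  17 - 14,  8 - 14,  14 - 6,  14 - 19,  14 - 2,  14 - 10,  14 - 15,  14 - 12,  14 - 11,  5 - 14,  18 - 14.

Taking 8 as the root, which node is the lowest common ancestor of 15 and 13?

15's ancestor chain is 15, 14, 8 and 13's is 13, 14, 8; they first meet at 14.

14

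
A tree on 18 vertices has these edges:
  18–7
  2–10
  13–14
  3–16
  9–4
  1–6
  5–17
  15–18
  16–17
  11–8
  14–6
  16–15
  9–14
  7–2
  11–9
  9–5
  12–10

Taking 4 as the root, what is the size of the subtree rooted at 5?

Descendants of 5 (including itself): 5, 17, 16, 3, 15, 18, 7, 2, 10, 12. That's 10.

10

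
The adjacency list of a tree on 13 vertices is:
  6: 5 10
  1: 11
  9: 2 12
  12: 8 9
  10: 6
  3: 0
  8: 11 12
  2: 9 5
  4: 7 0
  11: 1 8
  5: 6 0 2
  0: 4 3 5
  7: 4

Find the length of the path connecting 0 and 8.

5

The path is 0–5–2–9–12–8, which has 5 edges.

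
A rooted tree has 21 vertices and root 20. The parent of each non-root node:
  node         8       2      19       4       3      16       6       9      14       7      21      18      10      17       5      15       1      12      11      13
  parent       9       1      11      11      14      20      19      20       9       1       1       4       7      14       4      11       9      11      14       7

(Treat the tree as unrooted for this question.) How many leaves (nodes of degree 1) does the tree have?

The leaves are 2, 3, 5, 6, 8, 10, 12, 13, 15, 16, 17, 18, 21.
That is 13 leaves.

13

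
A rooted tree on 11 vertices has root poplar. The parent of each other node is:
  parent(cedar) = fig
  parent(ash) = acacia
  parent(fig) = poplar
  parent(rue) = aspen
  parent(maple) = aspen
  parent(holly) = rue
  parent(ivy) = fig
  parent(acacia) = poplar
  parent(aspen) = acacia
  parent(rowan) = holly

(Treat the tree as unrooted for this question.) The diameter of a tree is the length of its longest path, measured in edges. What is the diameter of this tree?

Starting from ivy, a farthest node is rowan at distance 7.
One longest path: ivy – fig – poplar – acacia – aspen – rue – holly – rowan.
So the diameter is 7.

7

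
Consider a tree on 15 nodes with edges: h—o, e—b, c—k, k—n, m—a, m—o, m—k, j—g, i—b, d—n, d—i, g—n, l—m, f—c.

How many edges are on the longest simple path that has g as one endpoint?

5

A farthest node from g is h (e also at distance 5).
The path g-n-k-m-o-h has 5 edges.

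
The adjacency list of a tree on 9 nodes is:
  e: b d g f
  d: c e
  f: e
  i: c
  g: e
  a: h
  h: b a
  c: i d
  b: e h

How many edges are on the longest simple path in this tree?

6

Starting from a, a farthest node is i at distance 6.
One longest path: a-h-b-e-d-c-i.
So the diameter is 6.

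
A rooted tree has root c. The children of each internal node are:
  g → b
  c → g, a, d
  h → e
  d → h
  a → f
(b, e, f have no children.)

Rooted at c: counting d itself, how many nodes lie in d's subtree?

Descendants of d (including itself): d, h, e. That's 3.

3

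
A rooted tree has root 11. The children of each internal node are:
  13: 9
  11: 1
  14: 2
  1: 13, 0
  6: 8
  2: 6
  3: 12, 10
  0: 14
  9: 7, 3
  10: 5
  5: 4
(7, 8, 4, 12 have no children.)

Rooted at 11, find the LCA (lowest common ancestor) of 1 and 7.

Ancestors of 1 (toward the root): 1, 11.
Ancestors of 7: 7, 9, 13, 1, 11.
The deepest node appearing in both lists is 1.

1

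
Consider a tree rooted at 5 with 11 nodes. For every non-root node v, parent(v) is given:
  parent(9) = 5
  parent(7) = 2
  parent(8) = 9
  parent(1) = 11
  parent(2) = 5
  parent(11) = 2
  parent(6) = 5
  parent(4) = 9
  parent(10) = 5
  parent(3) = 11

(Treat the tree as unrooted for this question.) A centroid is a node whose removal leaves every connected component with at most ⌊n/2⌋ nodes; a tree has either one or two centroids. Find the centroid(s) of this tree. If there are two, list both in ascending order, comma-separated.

Removing 5 splits the tree into components of sizes 5, 3, 1, 1; the largest is 5 ≤ ⌊11/2⌋ = 5.
Every other node leaves some component of size > 5, so the centroid is unique.

5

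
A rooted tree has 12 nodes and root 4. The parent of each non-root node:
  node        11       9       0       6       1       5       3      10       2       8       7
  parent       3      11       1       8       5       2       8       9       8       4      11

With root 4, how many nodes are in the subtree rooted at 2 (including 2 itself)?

2's subtree: {2, 5, 1, 0}, size 4.

4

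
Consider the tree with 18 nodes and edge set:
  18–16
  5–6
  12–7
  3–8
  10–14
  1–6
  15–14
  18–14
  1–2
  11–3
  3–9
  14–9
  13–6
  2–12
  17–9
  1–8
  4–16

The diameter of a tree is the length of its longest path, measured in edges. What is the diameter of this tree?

10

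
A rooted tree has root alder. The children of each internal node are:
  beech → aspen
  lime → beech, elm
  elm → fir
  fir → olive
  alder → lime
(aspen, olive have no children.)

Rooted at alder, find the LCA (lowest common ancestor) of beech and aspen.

beech

beech's ancestor chain is beech, lime, alder and aspen's is aspen, beech, lime, alder; they first meet at beech.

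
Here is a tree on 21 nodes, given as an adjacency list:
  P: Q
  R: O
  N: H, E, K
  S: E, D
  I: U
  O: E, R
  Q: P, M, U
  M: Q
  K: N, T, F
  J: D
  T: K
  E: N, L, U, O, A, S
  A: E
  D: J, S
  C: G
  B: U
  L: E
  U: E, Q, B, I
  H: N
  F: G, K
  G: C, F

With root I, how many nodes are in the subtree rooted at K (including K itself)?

5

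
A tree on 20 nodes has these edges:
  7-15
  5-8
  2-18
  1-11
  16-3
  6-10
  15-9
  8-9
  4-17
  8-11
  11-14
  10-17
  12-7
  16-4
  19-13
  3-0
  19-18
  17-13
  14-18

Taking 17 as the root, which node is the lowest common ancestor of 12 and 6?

17

12's ancestor chain is 12, 7, 15, 9, 8, 11, 14, 18, 19, 13, 17 and 6's is 6, 10, 17; they first meet at 17.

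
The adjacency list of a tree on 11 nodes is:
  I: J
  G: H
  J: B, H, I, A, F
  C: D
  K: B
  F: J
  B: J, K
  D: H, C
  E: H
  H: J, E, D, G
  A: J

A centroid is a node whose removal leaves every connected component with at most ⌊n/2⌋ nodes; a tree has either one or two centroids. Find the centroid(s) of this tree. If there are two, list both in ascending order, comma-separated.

If J is removed the pieces have sizes 5, 2, 1, 1, 1, all ≤ ⌊11/2⌋ = 5.
No neighbour of J does as well, so J is the unique centroid.

J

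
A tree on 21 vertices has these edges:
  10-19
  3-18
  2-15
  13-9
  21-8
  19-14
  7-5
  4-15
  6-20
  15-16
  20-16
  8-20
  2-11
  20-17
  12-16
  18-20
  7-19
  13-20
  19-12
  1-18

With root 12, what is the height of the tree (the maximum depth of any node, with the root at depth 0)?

A deepest node is 9, reached by 12-16-20-13-9.
That path has 4 edges, so the height is 4.

4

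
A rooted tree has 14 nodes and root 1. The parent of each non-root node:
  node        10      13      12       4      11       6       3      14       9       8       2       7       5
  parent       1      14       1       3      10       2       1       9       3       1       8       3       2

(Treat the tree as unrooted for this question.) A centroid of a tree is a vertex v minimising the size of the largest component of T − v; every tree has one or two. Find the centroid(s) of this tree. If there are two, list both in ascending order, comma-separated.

Delete 1: the remaining components have sizes 6, 4, 2, 1. Max 6 ≤ 7, so 1 is a centroid.
Every other node leaves some component of size > 7, so the centroid is unique.

1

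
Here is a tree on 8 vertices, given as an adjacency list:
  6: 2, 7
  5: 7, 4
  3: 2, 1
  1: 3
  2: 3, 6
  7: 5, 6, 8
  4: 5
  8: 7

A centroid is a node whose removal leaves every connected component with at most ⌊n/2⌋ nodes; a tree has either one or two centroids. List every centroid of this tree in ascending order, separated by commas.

Delete 6: the remaining components have sizes 4, 3. Max 4 ≤ 4, so 6 is a centroid.
Its neighbour 7 also leaves a largest component of size 4, so both are centroids.

6, 7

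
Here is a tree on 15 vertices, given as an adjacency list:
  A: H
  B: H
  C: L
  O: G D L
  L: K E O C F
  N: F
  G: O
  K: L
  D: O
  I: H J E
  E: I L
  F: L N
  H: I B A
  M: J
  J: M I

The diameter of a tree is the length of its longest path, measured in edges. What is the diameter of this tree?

6

A longest path is N - F - L - E - I - H - B, with 6 edges.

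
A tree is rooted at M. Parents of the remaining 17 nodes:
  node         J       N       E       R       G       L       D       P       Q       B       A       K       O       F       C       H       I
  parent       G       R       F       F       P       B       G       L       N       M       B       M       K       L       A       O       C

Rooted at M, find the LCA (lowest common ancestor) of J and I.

J's ancestor chain is J, G, P, L, B, M and I's is I, C, A, B, M; they first meet at B.

B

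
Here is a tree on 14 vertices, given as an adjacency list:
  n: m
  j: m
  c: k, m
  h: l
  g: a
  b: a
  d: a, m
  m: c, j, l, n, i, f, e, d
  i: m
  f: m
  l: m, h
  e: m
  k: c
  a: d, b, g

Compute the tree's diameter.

5

BFS from b reaches k last, at distance 5; BFS from k confirms no node is farther.
Path: b–a–d–m–c–k.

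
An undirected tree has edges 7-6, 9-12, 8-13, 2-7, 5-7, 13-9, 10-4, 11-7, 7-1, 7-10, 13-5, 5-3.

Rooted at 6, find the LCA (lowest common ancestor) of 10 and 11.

7

10's ancestor chain is 10, 7, 6 and 11's is 11, 7, 6; they first meet at 7.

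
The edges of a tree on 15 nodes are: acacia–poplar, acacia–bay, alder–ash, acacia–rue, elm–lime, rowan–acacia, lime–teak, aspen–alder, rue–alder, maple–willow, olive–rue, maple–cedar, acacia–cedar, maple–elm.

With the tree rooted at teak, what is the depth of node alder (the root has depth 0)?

7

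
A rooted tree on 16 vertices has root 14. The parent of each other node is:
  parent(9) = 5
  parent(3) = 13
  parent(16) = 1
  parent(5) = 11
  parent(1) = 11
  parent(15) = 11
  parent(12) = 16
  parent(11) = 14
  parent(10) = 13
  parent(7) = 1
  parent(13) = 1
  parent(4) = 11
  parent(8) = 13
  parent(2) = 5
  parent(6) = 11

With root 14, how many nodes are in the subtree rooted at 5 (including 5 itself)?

5's subtree: {5, 2, 9}, size 3.

3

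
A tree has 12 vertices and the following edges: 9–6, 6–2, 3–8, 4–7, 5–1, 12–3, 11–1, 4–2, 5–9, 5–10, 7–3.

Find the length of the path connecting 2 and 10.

The path is 2 - 6 - 9 - 5 - 10, which has 4 edges.

4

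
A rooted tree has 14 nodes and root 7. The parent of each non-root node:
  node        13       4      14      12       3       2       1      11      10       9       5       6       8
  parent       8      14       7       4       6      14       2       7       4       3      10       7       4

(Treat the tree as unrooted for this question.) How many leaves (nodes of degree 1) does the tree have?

Degree-1 nodes: 1, 5, 9, 11, 12, 13 — 6 of them.

6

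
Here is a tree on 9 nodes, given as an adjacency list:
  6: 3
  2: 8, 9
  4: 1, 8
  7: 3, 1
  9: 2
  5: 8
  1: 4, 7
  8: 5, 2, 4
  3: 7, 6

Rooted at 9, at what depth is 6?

7

Climbing from 6 to the root: 6 – 3 – 7 – 1 – 4 – 8 – 2 – 9. That's 7 steps.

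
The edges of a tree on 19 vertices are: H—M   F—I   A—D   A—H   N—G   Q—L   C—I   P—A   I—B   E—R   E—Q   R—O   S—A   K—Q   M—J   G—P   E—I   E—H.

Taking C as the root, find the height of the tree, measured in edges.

N sits deepest: C-I-E-H-A-P-G-N — 7 edges from the root.

7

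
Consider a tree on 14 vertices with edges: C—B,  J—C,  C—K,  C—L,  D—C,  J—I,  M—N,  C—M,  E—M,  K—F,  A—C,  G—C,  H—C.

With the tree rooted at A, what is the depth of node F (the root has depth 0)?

Climbing from F to the root: F – K – C – A. That's 3 steps.

3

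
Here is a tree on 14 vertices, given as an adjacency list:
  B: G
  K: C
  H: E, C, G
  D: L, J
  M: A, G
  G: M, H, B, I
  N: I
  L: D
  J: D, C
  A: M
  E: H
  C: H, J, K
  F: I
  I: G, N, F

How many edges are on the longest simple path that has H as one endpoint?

The node farthest from H is L, via H–C–J–D–L — 4 edges.

4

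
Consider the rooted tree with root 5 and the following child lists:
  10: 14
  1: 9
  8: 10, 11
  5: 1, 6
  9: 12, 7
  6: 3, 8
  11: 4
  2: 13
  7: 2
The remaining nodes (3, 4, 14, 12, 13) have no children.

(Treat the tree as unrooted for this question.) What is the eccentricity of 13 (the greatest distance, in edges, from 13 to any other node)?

9

A farthest node from 13 is 14 (4 also at distance 9).
The path 13 – 2 – 7 – 9 – 1 – 5 – 6 – 8 – 10 – 14 has 9 edges.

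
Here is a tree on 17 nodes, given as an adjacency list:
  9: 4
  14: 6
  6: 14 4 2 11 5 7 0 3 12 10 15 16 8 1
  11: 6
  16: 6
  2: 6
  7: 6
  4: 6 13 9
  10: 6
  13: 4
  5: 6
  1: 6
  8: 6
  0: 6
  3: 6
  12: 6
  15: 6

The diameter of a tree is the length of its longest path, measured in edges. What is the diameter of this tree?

BFS from 13 reaches 2 last, at distance 3; BFS from 2 confirms no node is farther.
Path: 13-4-6-2.

3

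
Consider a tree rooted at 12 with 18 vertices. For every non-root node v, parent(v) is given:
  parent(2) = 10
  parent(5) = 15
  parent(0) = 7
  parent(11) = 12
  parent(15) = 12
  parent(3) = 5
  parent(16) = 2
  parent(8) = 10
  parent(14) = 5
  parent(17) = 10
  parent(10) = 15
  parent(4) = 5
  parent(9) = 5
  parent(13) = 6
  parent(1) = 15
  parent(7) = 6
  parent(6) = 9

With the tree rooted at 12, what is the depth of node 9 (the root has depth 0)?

3

Path from 12 to 9: 12 → 15 → 5 → 9, which has 3 edges.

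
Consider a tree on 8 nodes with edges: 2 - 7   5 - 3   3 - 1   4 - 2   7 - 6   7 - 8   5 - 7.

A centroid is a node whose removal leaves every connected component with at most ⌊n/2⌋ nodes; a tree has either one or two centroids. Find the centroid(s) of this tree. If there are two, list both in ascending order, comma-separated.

If 7 is removed the pieces have sizes 3, 2, 1, 1, all ≤ ⌊8/2⌋ = 4.
Every other node leaves some component of size > 4, so the centroid is unique.

7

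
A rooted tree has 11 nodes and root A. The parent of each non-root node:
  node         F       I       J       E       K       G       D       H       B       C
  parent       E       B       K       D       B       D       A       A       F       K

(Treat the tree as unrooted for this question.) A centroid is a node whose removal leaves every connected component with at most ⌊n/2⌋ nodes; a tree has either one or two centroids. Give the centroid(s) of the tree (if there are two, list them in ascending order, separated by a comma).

Removing F splits the tree into components of sizes 5, 5; the largest is 5 ≤ ⌊11/2⌋ = 5.
No neighbour of F does as well, so F is the unique centroid.

F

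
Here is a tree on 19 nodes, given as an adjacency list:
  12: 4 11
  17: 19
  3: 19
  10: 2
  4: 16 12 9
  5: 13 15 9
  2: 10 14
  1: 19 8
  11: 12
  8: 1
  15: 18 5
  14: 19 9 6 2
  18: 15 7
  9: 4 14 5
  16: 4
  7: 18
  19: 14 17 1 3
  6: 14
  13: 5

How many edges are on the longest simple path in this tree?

8

Starting from 8, a farthest node is 7 at distance 8.
One longest path: 8 - 1 - 19 - 14 - 9 - 5 - 15 - 18 - 7.
So the diameter is 8.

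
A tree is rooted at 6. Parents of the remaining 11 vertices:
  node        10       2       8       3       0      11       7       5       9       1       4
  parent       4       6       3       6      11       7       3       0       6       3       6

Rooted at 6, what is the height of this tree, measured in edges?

5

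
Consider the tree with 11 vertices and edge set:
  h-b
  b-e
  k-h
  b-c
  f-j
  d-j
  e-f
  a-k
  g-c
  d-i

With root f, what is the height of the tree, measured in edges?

5

The longest root-to-leaf path is f-e-b-h-k-a (5 edges).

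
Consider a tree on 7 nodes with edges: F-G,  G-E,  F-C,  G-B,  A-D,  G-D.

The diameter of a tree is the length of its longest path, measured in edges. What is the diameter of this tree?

4

A longest path is C–F–G–D–A, with 4 edges.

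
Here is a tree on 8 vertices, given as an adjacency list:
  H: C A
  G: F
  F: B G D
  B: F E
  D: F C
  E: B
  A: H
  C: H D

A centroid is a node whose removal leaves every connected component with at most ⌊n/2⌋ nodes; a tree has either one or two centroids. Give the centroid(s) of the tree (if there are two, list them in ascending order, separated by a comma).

D, F

Delete F: the remaining components have sizes 4, 2, 1. Max 4 ≤ 4, so F is a centroid.
D is adjacent to F and is also a centroid (the largest component after removing it is likewise 4).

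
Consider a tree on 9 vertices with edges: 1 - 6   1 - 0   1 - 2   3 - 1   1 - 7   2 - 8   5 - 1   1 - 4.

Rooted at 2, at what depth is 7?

2

Climbing from 7 to the root: 7 – 1 – 2. That's 2 steps.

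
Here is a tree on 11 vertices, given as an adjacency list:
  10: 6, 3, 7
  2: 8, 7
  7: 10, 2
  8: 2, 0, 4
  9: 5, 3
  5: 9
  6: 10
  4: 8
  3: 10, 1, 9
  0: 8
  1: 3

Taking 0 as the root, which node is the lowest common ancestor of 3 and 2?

Ancestors of 3 (toward the root): 3, 10, 7, 2, 8, 0.
Ancestors of 2: 2, 8, 0.
The deepest node appearing in both lists is 2.

2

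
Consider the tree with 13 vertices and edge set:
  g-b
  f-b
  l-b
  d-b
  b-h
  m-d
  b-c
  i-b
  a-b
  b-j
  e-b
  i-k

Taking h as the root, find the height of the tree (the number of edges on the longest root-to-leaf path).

3

The longest root-to-leaf path is h → b → i → k (3 edges).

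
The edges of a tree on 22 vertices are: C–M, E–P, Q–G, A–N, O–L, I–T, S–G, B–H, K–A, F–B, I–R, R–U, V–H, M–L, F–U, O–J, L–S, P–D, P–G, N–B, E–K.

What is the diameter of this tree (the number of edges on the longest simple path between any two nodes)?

Starting from T, a farthest node is C at distance 15.
One longest path: T – I – R – U – F – B – N – A – K – E – P – G – S – L – M – C.
So the diameter is 15.

15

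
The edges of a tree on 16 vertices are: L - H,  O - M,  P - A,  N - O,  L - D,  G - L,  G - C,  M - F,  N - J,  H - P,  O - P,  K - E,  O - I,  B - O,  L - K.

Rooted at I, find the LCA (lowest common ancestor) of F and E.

O

Path F→root: F M O I; path E→root: E K L H P O I.
First common node: O.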